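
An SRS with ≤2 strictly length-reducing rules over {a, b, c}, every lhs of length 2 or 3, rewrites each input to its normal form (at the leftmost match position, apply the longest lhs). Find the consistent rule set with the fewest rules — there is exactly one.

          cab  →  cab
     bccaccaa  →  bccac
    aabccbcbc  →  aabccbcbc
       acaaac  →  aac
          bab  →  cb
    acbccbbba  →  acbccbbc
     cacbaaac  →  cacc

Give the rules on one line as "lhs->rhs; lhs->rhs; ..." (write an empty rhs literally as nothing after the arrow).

  | cab
  | bccaccaa => bccac
  | aabccbcbc
  | acaaac => aac

ba->c; caa->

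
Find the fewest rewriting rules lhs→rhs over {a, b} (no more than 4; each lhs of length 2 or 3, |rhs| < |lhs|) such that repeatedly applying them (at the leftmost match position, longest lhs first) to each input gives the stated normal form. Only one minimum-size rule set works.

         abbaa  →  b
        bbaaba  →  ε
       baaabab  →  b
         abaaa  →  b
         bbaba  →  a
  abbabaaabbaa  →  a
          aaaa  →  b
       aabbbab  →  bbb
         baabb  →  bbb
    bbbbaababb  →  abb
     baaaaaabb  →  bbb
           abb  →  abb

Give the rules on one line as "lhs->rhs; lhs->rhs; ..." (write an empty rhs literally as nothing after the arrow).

aa->b; aba->; ba->a; bba->

  | abbaa => aa => b
  | bbaaba => aba => ε
  | baaabab => aaabab => babab => abab => b
  | abaaa => aa => b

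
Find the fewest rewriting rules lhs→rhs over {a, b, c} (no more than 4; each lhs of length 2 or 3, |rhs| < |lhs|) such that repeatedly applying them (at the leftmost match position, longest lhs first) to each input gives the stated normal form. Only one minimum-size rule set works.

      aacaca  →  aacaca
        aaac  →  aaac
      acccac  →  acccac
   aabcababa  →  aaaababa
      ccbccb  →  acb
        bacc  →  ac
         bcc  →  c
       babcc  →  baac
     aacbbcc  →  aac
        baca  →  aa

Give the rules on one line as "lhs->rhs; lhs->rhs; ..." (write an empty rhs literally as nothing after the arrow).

abc->aa; bac->a; bc->; ccb->ba

  | aacaca
  | aaac
  | acccac
  | aabcababa => aaaababa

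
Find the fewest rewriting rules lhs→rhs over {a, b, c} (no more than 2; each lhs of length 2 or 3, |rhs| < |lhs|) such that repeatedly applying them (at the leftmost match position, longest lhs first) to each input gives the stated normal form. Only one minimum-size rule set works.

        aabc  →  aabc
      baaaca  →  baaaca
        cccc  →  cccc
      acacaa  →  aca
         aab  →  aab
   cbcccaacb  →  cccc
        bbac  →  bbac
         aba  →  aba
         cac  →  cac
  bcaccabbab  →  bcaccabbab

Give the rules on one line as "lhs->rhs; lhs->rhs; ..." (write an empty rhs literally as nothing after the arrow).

caa->; cb->c

  | aabc
  | baaaca
  | cccc
  | acacaa => aca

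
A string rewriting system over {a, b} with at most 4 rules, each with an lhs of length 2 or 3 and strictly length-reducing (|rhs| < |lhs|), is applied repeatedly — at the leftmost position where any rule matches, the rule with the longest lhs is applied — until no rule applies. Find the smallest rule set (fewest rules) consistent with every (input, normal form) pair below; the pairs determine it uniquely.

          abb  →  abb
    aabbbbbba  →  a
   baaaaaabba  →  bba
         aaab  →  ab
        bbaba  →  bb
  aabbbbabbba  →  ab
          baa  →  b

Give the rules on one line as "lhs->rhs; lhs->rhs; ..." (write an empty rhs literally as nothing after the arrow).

  | abb
  | aabbbbbba => bbbbba => abbba => aaba => a
  | baaaaaabba => baaaabba => baabba => bba
  | aaab => ab

aa->; aab->; bab->ba; bbb->ab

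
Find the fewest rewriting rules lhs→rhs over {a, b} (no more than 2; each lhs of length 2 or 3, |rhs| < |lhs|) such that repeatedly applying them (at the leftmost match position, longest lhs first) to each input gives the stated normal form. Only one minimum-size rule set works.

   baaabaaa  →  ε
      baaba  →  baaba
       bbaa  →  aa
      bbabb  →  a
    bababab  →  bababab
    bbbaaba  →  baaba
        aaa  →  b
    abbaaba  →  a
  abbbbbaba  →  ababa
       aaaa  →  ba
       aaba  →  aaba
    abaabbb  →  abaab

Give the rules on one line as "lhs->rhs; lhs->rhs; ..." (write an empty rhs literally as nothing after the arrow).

  | baaabaaa => bbbaaa => baaa => bb => ε
  | baaba
  | bbaa => aa
  | bbabb => abb => a

aaa->b; bb->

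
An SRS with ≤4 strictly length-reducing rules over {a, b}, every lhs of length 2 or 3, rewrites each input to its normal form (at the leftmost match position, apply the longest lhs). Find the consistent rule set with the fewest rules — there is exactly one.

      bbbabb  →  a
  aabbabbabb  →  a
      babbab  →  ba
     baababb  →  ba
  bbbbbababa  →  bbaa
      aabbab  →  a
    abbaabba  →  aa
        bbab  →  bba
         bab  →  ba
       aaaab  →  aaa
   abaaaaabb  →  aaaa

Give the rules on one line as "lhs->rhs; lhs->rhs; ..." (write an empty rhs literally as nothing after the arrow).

  | bbbabb => abb => ab => a
  | aabbabbabb => ababbabb => aabbabb => ababb => aabb => ab => a
  | babbab => babab => baab => ba
  | baababb => baabb => bab => ba

aab->a; ab->a; bbb->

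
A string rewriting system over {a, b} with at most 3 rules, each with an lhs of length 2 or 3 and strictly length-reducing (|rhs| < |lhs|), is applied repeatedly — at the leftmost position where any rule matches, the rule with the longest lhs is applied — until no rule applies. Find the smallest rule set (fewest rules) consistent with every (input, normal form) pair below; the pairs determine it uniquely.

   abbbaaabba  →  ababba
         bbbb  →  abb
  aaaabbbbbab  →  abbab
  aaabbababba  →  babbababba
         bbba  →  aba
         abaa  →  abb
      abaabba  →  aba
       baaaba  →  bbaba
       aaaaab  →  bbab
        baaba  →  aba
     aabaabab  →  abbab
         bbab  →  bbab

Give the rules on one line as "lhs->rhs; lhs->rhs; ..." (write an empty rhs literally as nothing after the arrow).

aa->b; bbb->ab

  | abbbaaabba => aabaaabba => bbaaabba => bbbabba => ababba
  | bbbb => abb
  | aaaabbbbbab => baabbbbbab => bbbbbbbab => abbbbbab => aabbbab => bbbbab => abbab
  | aaabbababba => babbababba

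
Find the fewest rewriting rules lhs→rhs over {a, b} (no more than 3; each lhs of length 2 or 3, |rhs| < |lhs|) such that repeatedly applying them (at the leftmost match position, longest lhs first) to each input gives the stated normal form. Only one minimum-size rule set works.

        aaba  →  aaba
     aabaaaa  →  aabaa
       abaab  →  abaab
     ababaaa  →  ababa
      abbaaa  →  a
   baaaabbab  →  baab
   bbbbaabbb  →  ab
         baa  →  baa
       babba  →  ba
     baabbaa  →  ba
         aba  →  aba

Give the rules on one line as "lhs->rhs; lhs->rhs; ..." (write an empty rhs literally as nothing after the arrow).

  | aaba
  | aabaaaa => aabaa
  | abaab
  | ababaaa => ababa

aaa->a; bb->a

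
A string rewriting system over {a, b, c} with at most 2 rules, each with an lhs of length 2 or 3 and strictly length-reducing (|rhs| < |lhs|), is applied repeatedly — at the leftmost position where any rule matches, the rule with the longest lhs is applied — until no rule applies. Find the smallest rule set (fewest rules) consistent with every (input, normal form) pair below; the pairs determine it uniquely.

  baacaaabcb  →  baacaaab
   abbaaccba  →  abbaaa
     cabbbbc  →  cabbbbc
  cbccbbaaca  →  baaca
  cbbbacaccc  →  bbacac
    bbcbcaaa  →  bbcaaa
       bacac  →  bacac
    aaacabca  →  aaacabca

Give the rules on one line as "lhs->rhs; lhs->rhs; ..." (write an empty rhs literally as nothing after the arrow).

cb->; cc->c

  | baacaaabcb => baacaaab
  | abbaaccba => abbaacba => abbaaa
  | cabbbbc
  | cbccbbaaca => ccbbaaca => cbbaaca => baaca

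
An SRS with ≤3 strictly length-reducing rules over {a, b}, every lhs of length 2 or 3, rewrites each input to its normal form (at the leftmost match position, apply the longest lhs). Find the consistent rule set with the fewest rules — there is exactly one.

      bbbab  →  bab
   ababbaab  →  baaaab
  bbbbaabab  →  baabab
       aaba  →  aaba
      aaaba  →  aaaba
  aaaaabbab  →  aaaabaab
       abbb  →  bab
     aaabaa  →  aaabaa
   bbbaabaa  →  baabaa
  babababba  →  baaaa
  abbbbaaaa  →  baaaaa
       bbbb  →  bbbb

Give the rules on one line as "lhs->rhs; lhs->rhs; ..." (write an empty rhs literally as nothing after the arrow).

  | bbbab => bbab => bab
  | ababbaab => abbaaab => baaaab
  | bbbbaabab => bbbaabab => bbaabab => baabab
  | aaba

abb->ba; bba->ba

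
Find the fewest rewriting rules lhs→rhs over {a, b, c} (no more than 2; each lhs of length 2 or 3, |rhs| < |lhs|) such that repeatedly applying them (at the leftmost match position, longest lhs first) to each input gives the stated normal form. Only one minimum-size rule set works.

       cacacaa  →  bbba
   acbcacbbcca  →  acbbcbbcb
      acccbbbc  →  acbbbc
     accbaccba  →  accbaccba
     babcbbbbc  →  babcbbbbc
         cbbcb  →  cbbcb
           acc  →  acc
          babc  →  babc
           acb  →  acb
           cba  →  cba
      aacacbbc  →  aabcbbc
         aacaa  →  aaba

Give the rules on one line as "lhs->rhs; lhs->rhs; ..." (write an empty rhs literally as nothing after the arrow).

  | cacacaa => bcacaa => bbcaa => bbba
  | acbcacbbcca => acbbcbbcca => acbbcbbcb
  | acccbbbc => acbbbc
  | accbaccba

ca->b; ccc->c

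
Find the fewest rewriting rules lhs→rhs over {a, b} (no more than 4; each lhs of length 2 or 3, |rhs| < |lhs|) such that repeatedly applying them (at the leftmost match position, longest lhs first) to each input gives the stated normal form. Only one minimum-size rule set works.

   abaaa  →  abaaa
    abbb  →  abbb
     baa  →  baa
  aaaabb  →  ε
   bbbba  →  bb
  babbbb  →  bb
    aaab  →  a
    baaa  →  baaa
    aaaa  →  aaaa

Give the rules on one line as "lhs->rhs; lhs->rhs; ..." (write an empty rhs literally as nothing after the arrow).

aab->; bab->aa; bba->

  | abaaa
  | abbb
  | baa
  | aaaabb => aab => ε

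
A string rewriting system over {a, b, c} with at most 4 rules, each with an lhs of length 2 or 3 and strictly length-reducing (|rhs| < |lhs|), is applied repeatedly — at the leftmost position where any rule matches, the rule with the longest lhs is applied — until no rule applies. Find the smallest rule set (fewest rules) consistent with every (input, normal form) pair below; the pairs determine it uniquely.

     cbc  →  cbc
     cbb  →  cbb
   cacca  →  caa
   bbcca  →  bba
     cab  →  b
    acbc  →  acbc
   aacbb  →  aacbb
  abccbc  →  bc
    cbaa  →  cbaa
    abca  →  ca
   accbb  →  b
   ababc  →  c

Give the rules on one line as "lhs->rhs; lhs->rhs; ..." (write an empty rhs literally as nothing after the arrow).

ab->; cab->b; cc->

  | cbc
  | cbb
  | cacca => caa
  | bbcca => bba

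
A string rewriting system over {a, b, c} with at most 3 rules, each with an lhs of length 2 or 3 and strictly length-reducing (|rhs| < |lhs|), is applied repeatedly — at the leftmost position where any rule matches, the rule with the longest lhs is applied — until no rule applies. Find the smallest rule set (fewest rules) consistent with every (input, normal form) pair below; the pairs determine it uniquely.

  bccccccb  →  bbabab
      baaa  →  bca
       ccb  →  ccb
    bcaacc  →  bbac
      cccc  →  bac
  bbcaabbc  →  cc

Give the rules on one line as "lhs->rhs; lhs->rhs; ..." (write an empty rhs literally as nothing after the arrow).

  | bccccccb => bbacccb => bbabab
  | baaa => bca
  | ccb
  | bcaacc => bcccc => bbac

aa->c; bbc->a; ccc->ba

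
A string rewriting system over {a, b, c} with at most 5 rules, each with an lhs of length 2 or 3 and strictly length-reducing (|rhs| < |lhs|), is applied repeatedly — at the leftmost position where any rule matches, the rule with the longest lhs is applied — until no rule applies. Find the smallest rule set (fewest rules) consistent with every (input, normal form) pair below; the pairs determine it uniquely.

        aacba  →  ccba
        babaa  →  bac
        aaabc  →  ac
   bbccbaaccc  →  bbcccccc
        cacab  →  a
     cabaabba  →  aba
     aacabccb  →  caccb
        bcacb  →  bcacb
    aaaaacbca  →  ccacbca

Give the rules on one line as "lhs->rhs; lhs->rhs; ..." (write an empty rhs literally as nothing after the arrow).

aa->c; aca->a; baa->c; cab->a

  | aacba => ccba
  | babaa => bac
  | aaabc => cabc => ac
  | bbccbaaccc => bbcccccc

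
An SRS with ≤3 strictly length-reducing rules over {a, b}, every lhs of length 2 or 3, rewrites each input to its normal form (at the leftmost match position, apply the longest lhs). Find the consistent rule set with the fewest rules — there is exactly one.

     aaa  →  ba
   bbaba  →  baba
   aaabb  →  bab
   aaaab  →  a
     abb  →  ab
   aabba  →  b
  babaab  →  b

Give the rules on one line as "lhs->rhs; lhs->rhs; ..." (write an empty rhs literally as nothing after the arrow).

aa->b; bb->b; bbb->a

  | aaa => ba
  | bbaba => baba
  | aaabb => babb => bab
  | aaaab => baab => bbb => a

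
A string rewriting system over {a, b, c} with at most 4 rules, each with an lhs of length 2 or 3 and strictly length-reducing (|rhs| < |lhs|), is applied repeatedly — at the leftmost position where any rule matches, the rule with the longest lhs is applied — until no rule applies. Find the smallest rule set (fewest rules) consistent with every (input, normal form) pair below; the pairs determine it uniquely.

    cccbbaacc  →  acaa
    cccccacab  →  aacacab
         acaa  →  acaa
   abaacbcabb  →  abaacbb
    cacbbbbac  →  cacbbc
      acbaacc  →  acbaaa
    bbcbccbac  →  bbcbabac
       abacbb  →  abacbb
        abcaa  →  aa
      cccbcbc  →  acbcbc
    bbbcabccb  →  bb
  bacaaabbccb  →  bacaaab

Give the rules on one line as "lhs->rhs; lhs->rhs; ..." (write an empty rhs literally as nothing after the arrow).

  | cccbbaacc => acbbaacc => acacc => acaa
  | cccccacab => acccacab => aacacab
  | acaa
  | abaacbcabb => abaacbb

bba->; bca->; cc->a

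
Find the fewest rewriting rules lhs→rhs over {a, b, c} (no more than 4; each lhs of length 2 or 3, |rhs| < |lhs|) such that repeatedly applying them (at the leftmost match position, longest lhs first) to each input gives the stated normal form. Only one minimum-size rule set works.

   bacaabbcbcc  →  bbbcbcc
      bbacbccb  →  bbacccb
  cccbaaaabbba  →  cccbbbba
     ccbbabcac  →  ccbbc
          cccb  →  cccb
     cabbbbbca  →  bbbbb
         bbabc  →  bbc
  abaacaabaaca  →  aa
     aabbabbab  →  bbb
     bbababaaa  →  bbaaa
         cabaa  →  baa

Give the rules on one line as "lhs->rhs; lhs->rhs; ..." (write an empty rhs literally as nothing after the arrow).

  | bacaabbcbcc => baabbcbcc => bbbcbcc
  | bbacbccb => bbacccb
  | cccbaaaabbba => cccbaabbba => cccbbbba
  | ccbbabcac => ccbbcac => ccbbc

aab->b; ab->; acb->ac; ca->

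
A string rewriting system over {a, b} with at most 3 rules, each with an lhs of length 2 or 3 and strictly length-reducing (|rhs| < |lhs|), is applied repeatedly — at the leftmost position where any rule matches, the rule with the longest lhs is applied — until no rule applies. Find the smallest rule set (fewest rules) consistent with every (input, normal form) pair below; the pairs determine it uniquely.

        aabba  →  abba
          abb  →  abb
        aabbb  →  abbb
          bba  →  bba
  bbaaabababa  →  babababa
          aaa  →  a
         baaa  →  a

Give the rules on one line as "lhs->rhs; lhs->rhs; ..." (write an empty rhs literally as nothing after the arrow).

  | aabba => abba
  | abb
  | aabbb => abbb
  | bba

aa->a; baa->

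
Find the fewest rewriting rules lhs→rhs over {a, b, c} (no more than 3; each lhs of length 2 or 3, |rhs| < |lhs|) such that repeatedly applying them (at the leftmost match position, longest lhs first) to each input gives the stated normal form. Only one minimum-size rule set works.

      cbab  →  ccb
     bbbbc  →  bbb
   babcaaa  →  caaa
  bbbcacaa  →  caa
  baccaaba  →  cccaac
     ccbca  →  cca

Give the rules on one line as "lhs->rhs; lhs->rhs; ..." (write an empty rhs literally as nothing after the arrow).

  | cbab => ccb
  | bbbbc => bbb
  | babcaaa => cbcaaa => caaa
  | bbbcacaa => bbacaa => bccaa => caa

ba->c; bc->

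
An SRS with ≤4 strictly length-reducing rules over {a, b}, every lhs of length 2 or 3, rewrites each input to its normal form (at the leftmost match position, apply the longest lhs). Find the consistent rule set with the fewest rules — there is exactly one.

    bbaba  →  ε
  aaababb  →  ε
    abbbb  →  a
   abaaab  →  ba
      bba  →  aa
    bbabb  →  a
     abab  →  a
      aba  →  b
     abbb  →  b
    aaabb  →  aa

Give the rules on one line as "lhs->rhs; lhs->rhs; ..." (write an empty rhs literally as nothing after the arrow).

ab->; aba->b; abb->; bb->a

  | bbaba => aaba => ab => ε
  | aaababb => aabbb => ab => ε
  | abbbb => bb => a
  | abaaab => baab => ba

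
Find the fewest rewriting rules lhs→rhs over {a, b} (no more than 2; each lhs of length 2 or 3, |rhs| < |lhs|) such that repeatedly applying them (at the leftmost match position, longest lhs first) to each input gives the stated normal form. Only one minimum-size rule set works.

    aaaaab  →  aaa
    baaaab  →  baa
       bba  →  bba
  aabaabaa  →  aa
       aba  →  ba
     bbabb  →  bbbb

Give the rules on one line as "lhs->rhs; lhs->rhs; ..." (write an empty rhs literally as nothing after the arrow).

aab->; ab->b

  | aaaaab => aaa
  | baaaab => baa
  | bba
  | aabaabaa => aabaa => aa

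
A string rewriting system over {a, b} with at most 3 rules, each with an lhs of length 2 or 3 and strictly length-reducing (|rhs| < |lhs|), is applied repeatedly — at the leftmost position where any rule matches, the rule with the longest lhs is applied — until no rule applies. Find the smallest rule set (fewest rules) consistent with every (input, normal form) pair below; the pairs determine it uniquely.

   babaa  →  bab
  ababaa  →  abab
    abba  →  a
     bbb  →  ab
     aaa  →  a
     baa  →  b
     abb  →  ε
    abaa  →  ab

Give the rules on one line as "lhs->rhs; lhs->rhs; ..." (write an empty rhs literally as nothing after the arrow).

  | babaa => bab
  | ababaa => abab
  | abba => aaa => a
  | bbb => ab

aa->; bb->a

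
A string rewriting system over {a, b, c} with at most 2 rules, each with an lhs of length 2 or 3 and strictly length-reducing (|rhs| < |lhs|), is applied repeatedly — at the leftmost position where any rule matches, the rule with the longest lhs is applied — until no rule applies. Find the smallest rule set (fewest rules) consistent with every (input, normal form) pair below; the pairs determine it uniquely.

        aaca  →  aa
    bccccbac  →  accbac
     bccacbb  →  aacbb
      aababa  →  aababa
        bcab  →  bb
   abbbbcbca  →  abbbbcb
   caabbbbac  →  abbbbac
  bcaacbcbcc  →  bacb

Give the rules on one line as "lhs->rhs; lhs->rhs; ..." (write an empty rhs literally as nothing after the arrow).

  | aaca => aa
  | bccccbac => accbac
  | bccacbb => aacbb
  | aababa

bcc->a; ca->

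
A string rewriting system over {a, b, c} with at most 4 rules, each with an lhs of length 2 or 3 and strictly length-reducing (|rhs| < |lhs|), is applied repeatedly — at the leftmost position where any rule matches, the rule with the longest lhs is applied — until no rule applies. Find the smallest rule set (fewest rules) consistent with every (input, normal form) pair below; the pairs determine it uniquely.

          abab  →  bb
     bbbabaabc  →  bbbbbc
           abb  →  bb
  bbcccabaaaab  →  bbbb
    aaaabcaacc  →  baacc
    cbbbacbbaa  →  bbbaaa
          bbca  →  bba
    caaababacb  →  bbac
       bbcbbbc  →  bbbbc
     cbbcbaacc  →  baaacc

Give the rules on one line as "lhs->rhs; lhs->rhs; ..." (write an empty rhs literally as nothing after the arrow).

  | abab => bab => bb
  | bbbabaabc => bbbbaabc => bbbbabc => bbbbbc
  | abb => bb
  | bbcccabaaaab => bbccabaaaab => bbcabaaaab => bbabaaaab => bbbaaaab => bbbaaab => bbbaab => bbbab => bbbb

ab->b; ca->a; cb->c; cbb->ba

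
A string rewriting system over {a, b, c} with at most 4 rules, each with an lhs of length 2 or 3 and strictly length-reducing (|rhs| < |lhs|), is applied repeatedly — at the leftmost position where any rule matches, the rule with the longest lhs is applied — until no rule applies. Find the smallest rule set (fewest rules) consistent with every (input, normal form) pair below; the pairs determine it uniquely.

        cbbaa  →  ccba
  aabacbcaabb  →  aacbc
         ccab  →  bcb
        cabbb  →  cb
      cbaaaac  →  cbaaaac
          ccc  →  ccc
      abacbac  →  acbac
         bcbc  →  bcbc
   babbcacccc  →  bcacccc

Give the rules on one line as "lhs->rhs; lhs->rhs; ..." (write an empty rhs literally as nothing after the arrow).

ab->; bb->b; bba->cb; cca->bc

  | cbbaa => ccba
  | aabacbcaabb => aacbcaabb => aacbcab => aacbc
  | ccab => bcb
  | cabbb => cbb => cb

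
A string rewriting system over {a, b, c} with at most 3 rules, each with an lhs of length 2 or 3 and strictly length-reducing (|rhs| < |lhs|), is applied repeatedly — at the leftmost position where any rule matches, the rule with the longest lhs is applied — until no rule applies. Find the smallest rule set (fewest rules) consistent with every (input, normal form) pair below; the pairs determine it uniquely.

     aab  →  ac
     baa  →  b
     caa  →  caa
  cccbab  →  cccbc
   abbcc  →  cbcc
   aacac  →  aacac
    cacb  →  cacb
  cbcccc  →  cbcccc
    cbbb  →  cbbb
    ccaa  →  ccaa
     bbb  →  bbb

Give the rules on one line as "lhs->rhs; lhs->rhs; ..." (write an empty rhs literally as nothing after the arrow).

  | aab => ac
  | baa => b
  | caa
  | cccbab => cccbc

ab->c; baa->b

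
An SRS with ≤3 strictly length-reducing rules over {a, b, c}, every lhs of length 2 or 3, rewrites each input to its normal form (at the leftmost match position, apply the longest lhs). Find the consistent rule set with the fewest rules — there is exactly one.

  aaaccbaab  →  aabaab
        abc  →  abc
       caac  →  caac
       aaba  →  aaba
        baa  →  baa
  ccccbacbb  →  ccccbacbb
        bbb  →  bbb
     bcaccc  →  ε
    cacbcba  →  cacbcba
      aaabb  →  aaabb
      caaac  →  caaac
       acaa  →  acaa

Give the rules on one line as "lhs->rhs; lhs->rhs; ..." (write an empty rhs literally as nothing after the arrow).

acc->; bcc->

  | aaaccbaab => aabaab
  | abc
  | caac
  | aaba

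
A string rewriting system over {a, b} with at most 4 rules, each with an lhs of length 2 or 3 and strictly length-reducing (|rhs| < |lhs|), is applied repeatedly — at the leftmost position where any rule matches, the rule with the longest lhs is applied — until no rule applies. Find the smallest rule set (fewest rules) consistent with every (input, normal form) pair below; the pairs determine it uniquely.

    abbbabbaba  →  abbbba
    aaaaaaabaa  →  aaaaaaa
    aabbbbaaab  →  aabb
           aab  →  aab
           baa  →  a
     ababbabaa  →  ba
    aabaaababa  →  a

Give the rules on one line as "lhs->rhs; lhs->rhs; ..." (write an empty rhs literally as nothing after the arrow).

aba->; baa->a; bab->b

  | abbbabbaba => abbbbaba => abbbba
  | aaaaaaabaa => aaaaaaa
  | aabbbbaaab => aabbbaab => aabbab => aabb
  | aab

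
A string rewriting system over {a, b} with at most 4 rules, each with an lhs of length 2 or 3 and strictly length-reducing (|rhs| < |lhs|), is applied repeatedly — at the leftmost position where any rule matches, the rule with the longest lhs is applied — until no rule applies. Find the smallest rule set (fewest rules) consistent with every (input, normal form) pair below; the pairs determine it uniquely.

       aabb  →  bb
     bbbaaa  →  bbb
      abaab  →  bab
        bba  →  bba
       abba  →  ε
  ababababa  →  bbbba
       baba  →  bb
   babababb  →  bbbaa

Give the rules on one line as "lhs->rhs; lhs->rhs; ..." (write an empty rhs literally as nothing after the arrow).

aaa->; aab->b; aba->b; abb->aa

  | aabb => bb
  | bbbaaa => bbb
  | abaab => bab
  | bba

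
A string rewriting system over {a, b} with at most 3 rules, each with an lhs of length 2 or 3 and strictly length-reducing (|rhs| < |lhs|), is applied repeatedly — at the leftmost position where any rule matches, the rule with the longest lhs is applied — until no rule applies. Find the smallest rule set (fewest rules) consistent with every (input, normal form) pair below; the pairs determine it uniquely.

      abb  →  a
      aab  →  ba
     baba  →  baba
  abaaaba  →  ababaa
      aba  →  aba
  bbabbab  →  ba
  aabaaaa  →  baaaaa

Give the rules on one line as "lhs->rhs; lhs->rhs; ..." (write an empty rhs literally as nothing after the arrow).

  | abb => a
  | aab => ba
  | baba
  | abaaaba => ababaa

aab->ba; bb->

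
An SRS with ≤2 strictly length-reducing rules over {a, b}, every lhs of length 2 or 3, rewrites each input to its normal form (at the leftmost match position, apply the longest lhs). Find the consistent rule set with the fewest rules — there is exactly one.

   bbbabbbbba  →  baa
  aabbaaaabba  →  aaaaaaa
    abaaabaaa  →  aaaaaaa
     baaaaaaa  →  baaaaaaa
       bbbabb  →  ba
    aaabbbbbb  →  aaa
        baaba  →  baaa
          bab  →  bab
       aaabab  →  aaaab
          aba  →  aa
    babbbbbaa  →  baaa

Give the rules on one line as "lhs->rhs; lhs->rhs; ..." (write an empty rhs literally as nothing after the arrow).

aba->aa; bb->

  | bbbabbbbba => babbbbba => babbba => baba => baa
  | aabbaaaabba => aaaaaabba => aaaaaaa
  | abaaabaaa => aaaabaaa => aaaaaaa
  | baaaaaaa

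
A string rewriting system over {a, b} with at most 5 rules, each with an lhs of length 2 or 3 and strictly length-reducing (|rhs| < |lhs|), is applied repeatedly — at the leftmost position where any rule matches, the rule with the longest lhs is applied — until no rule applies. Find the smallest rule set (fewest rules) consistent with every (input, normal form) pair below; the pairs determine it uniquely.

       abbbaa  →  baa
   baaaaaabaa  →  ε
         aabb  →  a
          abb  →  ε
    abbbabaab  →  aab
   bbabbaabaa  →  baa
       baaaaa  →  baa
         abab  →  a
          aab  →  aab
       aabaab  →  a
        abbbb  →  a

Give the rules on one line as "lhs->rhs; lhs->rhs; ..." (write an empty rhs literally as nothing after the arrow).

  | abbbaa => baa
  | baaaaaabaa => baaabaa => bbaa => aaa => ε
  | aabb => a
  | abb => ε

aaa->; aba->b; abb->; bb->a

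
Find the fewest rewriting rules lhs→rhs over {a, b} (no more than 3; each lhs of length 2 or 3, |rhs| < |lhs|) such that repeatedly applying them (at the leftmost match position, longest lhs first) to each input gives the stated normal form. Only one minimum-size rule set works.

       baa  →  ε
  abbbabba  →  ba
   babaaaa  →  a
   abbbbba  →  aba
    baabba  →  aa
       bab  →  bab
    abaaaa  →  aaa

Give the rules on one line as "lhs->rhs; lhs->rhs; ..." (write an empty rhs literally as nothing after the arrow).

  | baa => ε
  | abbbabba => babba => ba
  | babaaaa => baaa => a
  | abbbbba => bbba => aba

abb->; baa->; bb->a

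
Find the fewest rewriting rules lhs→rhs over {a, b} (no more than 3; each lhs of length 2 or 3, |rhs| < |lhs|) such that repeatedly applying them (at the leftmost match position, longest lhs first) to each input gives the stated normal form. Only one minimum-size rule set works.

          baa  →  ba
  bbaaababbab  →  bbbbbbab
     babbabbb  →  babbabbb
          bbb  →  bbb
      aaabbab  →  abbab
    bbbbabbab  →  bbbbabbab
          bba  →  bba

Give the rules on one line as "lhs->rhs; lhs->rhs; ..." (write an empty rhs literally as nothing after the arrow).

aa->a; aba->bb

  | baa => ba
  | bbaaababbab => bbaababbab => bbababbab => bbbbbbab
  | babbabbb
  | bbb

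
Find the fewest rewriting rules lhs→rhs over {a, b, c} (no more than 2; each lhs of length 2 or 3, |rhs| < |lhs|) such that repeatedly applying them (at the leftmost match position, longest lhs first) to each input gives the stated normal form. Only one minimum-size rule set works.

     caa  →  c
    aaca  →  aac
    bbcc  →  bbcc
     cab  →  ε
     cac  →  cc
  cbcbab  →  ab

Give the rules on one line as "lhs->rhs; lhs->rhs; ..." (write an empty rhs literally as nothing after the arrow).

  | caa => ca => c
  | aaca => aac
  | bbcc
  | cab => cb => ε

ca->c; cb->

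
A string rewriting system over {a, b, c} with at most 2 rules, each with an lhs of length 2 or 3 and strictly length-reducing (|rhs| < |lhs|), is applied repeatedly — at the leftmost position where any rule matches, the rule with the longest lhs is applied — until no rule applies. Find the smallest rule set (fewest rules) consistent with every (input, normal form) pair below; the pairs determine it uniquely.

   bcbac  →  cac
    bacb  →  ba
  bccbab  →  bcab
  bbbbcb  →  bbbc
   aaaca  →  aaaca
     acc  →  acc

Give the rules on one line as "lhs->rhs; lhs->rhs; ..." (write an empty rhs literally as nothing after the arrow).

  | bcbac => cac
  | bacb => ba
  | bccbab => bcab
  | bbbbcb => bbbc

bcb->c; cb->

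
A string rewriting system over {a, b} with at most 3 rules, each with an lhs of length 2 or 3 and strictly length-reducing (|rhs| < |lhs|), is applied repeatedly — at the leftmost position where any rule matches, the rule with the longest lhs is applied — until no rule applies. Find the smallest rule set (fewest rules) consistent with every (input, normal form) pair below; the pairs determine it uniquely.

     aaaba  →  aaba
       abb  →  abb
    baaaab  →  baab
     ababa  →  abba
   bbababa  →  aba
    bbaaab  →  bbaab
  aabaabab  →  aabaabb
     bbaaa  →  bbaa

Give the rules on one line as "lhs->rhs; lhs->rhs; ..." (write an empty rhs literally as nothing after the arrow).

aaa->aa; bab->bb; bbb->

  | aaaba => aaba
  | abb
  | baaaab => baaab => baab
  | ababa => abba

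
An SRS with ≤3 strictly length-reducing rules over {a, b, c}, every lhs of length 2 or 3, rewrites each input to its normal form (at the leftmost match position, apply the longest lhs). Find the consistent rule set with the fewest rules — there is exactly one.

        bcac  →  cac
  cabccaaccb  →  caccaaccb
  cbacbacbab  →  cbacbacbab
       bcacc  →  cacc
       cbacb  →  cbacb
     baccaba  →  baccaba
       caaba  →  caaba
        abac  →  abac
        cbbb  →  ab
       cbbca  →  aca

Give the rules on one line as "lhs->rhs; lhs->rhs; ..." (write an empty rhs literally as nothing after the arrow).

  | bcac => cac
  | cabccaaccb => caccaaccb
  | cbacbacbab
  | bcacc => cacc

bc->c; cbb->a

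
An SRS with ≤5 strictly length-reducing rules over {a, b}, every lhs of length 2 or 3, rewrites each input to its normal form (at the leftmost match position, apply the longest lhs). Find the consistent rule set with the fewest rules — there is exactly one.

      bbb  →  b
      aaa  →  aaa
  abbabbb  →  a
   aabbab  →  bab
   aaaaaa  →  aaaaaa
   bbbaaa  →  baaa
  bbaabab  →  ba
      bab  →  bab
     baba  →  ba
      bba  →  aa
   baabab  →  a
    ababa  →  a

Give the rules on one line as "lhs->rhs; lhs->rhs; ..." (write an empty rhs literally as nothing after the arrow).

  | bbb => b
  | aaa
  | abbabbb => aaabbb => ababb => abb => a
  | aabbab => babab => bab

aab->ba; aba->a; bb->; bba->aa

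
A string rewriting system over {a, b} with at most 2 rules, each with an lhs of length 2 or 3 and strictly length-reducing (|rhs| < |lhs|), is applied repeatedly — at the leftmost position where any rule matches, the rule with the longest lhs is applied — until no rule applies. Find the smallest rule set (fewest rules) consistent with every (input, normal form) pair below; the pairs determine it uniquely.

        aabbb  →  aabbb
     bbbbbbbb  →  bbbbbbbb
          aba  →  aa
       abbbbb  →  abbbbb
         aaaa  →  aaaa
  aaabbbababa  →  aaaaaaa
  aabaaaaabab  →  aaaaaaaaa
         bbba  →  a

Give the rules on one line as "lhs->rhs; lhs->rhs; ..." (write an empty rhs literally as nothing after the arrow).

ba->a; bab->aa

  | aabbb
  | bbbbbbbb
  | aba => aa
  | abbbbb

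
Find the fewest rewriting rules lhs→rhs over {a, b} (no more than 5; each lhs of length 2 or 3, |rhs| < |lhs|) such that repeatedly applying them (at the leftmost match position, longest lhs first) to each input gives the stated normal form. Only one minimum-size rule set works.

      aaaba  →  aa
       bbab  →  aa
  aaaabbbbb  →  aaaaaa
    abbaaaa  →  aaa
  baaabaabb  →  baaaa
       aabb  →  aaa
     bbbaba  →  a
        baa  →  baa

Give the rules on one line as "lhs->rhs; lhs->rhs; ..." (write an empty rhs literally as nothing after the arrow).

  | aaaba => aa
  | bbab => abb => aa
  | aaaabbbbb => aaaaabb => aaaaaa
  | abbaaaa => aabaaa => aaa

aba->; bb->a; bba->ab; bbb->a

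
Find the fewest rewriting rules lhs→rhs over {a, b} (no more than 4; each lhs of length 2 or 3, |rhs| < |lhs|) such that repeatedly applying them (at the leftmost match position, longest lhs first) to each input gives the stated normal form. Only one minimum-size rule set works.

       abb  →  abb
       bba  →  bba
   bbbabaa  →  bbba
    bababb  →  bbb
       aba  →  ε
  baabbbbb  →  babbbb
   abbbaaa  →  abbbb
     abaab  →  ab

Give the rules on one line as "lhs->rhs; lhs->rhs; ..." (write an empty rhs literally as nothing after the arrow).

aaa->b; aab->a; aba->

  | abb
  | bba
  | bbbabaa => bbba
  | bababb => bbb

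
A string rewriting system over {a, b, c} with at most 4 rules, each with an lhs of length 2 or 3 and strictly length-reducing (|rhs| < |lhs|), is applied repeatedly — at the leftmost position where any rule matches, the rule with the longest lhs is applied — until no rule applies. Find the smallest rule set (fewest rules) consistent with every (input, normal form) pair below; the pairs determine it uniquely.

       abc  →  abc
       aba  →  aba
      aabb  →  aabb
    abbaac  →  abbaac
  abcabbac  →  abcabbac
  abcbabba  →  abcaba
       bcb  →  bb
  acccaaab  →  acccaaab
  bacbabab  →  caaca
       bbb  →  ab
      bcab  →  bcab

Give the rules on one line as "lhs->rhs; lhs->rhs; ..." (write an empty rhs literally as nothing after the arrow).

  | abc
  | aba
  | aabb
  | abbaac

bab->ca; bbb->ab; cb->b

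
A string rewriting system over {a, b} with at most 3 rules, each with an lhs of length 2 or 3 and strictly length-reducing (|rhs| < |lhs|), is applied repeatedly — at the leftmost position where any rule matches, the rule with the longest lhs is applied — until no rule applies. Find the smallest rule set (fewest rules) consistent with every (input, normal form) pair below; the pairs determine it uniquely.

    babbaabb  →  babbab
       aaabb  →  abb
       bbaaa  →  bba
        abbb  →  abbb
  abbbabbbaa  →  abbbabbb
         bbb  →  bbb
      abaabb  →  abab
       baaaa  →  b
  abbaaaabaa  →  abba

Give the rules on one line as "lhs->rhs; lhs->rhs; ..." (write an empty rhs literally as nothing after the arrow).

  | babbaabb => babbab
  | aaabb => abb
  | bbaaa => bba
  | abbb

aa->; aab->a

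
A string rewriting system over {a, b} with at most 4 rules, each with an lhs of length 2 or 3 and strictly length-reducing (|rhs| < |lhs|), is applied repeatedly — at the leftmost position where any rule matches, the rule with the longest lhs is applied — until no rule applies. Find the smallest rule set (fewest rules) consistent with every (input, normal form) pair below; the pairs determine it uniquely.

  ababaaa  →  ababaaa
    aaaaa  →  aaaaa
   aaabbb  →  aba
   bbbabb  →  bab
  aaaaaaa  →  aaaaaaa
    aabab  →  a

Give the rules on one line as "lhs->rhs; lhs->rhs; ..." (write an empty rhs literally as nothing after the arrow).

aab->ba; bb->; bbb->a

  | ababaaa
  | aaaaa
  | aaabbb => ababb => aba
  | bbbabb => aabb => bab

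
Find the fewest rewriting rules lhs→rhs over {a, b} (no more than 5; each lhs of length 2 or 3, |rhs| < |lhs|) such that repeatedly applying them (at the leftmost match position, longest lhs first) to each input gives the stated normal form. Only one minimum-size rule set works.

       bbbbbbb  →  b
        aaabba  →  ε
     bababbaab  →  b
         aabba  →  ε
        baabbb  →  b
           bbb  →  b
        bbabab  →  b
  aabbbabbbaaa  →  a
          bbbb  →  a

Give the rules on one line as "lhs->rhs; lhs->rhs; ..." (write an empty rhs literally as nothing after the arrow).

aa->; ab->b; ba->a; bb->a

  | bbbbbbb => abbbbb => bbbbb => abbb => bbb => ab => b
  | aaabba => abba => bba => aa => ε
  | bababbaab => ababbaab => babbaab => abbaab => bbaab => aaab => ab => b
  | aabba => bba => aa => ε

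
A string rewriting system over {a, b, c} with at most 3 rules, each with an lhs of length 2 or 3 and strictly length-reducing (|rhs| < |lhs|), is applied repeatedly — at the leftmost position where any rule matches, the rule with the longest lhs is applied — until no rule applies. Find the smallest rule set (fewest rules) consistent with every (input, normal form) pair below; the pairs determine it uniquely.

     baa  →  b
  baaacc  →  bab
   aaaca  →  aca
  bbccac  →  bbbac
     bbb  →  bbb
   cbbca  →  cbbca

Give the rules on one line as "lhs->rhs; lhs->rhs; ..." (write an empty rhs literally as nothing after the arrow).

  | baa => b
  | baaacc => bacc => bab
  | aaaca => aca
  | bbccac => bbbac

aa->; cc->b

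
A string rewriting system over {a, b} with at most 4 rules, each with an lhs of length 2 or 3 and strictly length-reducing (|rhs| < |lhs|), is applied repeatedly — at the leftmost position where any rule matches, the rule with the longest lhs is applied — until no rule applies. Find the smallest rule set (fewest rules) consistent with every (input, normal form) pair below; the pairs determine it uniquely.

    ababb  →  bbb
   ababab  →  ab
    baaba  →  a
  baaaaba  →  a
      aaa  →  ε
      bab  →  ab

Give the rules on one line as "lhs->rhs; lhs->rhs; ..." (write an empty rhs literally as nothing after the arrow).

aa->b; ba->; bab->ab

  | ababb => aabb => bbb
  | ababab => aabab => bbab => bab => ab
  | baaba => aba => a
  | baaaaba => aaaba => baba => aba => a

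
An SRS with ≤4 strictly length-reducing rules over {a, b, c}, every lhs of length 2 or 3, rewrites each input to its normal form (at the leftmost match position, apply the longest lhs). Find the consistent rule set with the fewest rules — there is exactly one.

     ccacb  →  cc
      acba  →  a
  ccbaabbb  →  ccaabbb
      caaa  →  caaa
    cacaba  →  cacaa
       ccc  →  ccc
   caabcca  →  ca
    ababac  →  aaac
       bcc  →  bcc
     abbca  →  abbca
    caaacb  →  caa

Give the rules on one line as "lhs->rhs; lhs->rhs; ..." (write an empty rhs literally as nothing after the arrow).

  | ccacb => cc
  | acba => a
  | ccbaabbb => ccaabbb
  | caaa

abc->b; acb->; ba->a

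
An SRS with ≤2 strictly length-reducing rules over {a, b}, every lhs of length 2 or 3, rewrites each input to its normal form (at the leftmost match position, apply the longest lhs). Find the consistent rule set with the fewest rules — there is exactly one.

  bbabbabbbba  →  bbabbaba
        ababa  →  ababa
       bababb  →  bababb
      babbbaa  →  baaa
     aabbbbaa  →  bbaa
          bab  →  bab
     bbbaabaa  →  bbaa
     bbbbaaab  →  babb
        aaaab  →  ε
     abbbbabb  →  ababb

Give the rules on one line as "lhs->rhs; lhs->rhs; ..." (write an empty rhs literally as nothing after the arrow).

aab->bb; bbb->

  | bbabbabbbba => bbabbaba
  | ababa
  | bababb
  | babbbaa => baaa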